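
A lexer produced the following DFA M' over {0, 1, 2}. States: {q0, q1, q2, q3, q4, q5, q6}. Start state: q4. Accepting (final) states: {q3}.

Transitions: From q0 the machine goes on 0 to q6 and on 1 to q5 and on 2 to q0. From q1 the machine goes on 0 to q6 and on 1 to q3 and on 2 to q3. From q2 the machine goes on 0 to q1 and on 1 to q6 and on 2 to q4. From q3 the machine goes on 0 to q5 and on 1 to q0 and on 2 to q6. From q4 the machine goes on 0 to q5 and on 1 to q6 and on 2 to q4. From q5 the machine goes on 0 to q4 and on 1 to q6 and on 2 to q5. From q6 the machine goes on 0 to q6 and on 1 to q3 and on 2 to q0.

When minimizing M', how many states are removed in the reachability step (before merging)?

2

No path from q4 leads to q1, q2; the other 5 states are all reachable.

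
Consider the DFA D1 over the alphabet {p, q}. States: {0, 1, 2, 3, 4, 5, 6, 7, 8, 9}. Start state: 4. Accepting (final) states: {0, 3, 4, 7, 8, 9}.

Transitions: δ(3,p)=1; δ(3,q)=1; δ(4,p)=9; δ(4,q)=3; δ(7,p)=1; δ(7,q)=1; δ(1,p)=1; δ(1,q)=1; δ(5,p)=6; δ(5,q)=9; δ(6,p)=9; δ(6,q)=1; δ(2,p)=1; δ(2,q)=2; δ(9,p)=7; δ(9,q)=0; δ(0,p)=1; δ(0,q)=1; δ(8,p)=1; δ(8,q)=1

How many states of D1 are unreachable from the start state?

BFS from 4 reaches {0, 1, 3, 4, 7, 9}; the 4 state(s) 2, 5, 6, 8 are never visited.

4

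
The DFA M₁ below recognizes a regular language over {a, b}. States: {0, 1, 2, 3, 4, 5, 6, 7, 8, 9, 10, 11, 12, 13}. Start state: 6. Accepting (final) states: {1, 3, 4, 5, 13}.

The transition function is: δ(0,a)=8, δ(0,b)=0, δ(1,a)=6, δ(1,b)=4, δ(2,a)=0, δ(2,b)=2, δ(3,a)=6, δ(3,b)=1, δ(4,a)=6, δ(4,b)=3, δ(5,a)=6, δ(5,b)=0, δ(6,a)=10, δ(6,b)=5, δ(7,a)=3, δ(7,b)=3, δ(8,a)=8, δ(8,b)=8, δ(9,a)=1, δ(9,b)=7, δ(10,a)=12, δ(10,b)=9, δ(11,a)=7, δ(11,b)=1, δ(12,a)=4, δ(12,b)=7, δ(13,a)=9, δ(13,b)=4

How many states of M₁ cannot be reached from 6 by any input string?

3

BFS from 6 reaches {0, 1, 3, 4, 5, 6, 7, 8, 9, 10, 12}; the 3 state(s) 2, 11, 13 are never visited.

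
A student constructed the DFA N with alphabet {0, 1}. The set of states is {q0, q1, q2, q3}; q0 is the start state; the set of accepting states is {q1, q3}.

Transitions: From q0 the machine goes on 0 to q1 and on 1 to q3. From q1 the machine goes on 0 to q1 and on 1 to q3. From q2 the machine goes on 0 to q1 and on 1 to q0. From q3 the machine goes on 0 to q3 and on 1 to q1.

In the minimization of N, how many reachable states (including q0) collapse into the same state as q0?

1

Reachable states from the start: {q0,q1,q3}. Unreachable: {q2} — drop them.
Initial partition by acceptance: {q1,q3} | {q0}.
The partition is now stable with 2 blocks: {q1,q3} | {q0}.
State q0 belongs to the block {q0}, which has 1 states.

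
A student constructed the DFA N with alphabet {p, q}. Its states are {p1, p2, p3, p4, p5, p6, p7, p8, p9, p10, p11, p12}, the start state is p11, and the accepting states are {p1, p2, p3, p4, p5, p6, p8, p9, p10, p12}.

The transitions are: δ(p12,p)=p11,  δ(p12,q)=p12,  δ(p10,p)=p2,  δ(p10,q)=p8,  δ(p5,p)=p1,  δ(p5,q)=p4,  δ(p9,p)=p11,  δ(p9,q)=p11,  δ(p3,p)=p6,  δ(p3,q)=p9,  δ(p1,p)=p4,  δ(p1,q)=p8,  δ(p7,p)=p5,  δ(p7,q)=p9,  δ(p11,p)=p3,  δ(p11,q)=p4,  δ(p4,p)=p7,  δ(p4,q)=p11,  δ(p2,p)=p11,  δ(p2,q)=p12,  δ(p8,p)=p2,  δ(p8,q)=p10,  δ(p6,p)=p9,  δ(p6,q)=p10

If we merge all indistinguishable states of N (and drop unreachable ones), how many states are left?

All states are reachable from the start state.
Initial partition by acceptance: {p1,p2,p3,p4,p5,p6,p8,p9,p10,p12} | {p7,p11}.
On input p, block {p1,p2,p3,p4,p5,p6,p8,p9,p10,p12} splits into {p1,p3,p5,p6,p8,p10} and {p2,p4,p9,p12}.
Refine {p1,p3,p5,p6,p8,p10} on symbol p: members go to different blocks, giving {p1,p6,p8,p10} and {p3,p5}.
Refine {p2,p4,p9,p12} on symbol q: members go to different blocks, giving {p2,p12} and {p4,p9}.
Refine {p1,p6,p8,p10} on symbol p: members go to different blocks, giving {p1,p6} and {p8,p10}.
Stable partition: {p1,p6} | {p7,p11} | {p2,p12} | {p3,p5} | {p4,p9} | {p8,p10} — 6 equivalence classes.

6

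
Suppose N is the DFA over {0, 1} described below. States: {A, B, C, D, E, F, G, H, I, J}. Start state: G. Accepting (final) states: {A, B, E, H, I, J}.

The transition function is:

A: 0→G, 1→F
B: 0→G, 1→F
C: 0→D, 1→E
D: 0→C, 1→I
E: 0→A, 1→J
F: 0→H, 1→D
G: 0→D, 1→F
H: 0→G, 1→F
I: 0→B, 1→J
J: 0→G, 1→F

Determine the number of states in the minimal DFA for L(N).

5

Initial partition by acceptance: {A,B,E,H,I,J} | {C,D,F,G}.
On input 0, block {A,B,E,H,I,J} splits into {A,B,H,J} and {E,I}.
Split {C,D,F,G} by δ(·,0) → {C,D,G} and {F}.
Split {C,D,G} by δ(·,1) → {C,D} and {G}.
No further refinement is possible. Final partition (5 blocks): {A,B,H,J} | {C,D} | {E,I} | {F} | {G}.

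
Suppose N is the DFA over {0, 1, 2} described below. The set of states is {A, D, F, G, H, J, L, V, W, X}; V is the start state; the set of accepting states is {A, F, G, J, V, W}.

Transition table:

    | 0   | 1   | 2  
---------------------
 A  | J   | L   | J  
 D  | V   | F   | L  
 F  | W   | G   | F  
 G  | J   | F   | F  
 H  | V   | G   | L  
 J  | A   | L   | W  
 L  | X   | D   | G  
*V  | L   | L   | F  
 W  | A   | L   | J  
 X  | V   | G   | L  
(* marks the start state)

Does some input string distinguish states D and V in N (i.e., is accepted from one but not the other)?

Yes

First remove the unreachable states {H}; 9 states remain.
Start with accepting vs non-accepting: {A,F,G,J,V,W} | {D,L,X}.
On input 0, block {A,F,G,J,V,W} splits into {A,F,G,J,W} and {V}.
On input 1, block {A,F,G,J,W} splits into {A,J,W} and {F,G}.
On input 0, block {D,L,X} splits into {D,X} and {L}.
The partition is now stable with 5 blocks: {A,J,W} | {D,X} | {V} | {F,G} | {L}.
D and V end up in different blocks, so they are distinguishable. For instance, the string 'ε' is accepted from only V.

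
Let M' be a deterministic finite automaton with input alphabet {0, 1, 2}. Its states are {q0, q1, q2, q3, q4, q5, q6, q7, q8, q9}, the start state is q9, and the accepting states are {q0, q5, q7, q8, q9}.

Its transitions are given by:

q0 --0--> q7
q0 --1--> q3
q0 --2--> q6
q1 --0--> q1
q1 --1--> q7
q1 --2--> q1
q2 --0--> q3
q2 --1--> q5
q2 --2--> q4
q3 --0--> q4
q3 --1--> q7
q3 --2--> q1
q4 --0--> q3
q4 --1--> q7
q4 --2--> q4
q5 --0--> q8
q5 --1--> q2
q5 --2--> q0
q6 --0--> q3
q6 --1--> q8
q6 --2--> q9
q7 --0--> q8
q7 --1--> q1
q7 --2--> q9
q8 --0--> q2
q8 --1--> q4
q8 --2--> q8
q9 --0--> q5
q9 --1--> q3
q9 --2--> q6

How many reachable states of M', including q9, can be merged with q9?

All states are reachable from the start state.
Initial partition by acceptance: {q0,q5,q7,q8,q9} | {q1,q2,q3,q4,q6}.
On input 0, block {q0,q5,q7,q8,q9} splits into {q0,q5,q7,q9} and {q8}.
On input 0, block {q0,q5,q7,q9} splits into {q0,q9} and {q5,q7}.
Split {q1,q2,q3,q4,q6} by δ(·,1) → {q1,q2,q3,q4} and {q6}.
The partition is now stable with 5 blocks: {q0,q9} | {q1,q2,q3,q4} | {q8} | {q5,q7} | {q6}.
State q9 belongs to the block {q0,q9}, which has 2 states.

2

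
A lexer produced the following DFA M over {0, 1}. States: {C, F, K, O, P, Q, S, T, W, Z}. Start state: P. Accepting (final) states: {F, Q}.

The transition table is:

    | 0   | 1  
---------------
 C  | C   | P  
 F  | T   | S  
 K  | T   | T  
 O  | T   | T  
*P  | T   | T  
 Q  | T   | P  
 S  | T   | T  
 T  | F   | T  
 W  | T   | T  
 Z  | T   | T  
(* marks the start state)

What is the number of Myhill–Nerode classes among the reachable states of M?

3

First remove the unreachable states {C,K,O,Q,W,Z}; 4 states remain.
P0 = {F} | {P,S,T}.
Split {P,S,T} by δ(·,0) → {P,S} and {T}.
Stable partition: {F} | {P,S} | {T} — 3 equivalence classes.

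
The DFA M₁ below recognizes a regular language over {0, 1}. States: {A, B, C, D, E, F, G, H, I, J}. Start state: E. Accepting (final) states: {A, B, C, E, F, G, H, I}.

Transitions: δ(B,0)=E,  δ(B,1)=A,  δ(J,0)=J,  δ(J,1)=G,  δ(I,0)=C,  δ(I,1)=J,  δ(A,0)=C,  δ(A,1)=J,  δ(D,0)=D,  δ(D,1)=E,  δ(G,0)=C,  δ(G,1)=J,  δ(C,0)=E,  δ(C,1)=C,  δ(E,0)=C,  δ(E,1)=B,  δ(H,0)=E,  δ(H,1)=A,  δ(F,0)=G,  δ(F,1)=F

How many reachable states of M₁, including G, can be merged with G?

States {D,F,H,I} cannot be reached from the start state, so discard them.
Start with accepting vs non-accepting: {A,B,C,E,G} | {J}.
Split {A,B,C,E,G} by δ(·,1) → {B,C,E} and {A,G}.
Split {B,C,E} by δ(·,1) → {C,E} and {B}.
Refine {C,E} on symbol 1: members go to different blocks, giving {C} and {E}.
Stable partition: {C} | {J} | {A,G} | {B} | {E} — 5 equivalence classes.
The equivalence class containing G is {A,G}, of size 2.

2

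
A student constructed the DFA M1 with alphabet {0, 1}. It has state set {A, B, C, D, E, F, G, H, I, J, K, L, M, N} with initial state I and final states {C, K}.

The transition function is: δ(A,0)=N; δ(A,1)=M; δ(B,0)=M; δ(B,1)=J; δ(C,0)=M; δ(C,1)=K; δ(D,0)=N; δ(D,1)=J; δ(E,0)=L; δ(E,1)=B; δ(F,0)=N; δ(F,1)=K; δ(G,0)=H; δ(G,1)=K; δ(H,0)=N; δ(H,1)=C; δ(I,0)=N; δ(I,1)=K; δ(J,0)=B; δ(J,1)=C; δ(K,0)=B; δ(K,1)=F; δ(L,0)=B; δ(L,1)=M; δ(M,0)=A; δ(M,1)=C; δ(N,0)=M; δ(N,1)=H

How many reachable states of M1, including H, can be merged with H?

First remove the unreachable states {D,E,G,L}; 10 states remain.
Initial partition by acceptance: {C,K} | {A,B,F,H,I,J,M,N}.
Split {C,K} by δ(·,1) → {C} and {K}.
Refine {A,B,F,H,I,J,M,N} on symbol 1: members go to different blocks, giving {A,B,N} and {H,J,M} and {F,I}.
On input 0, block {A,B,N} splits into {B,N} and {A}.
Split {H,J,M} by δ(·,0) → {H,J} and {M}.
The partition is now stable with 7 blocks: {C} | {B,N} | {K} | {H,J} | {F,I} | {A} | {M}.
State H belongs to the block {H,J}, which has 2 states.

2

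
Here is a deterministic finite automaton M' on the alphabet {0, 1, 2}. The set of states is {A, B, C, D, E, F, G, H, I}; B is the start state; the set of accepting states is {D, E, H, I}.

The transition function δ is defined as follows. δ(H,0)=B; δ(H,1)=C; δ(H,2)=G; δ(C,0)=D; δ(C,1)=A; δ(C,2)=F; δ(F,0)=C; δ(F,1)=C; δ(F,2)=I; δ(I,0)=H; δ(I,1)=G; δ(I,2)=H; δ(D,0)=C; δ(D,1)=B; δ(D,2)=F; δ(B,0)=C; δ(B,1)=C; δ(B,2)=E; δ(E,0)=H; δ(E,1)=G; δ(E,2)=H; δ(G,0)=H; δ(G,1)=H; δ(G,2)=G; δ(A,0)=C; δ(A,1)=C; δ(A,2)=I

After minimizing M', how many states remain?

P0 = {D,E,H,I} | {A,B,C,F,G}.
Refine {D,E,H,I} on symbol 0: members go to different blocks, giving {D,H} and {E,I}.
On input 0, block {A,B,C,F,G} splits into {A,B,F} and {C,G}.
Refine {D,H} on symbol 0: members go to different blocks, giving {D} and {H}.
Refine {C,G} on symbol 0: members go to different blocks, giving {C} and {G}.
The partition is now stable with 6 blocks: {D} | {A,B,F} | {E,I} | {C} | {H} | {G}.

6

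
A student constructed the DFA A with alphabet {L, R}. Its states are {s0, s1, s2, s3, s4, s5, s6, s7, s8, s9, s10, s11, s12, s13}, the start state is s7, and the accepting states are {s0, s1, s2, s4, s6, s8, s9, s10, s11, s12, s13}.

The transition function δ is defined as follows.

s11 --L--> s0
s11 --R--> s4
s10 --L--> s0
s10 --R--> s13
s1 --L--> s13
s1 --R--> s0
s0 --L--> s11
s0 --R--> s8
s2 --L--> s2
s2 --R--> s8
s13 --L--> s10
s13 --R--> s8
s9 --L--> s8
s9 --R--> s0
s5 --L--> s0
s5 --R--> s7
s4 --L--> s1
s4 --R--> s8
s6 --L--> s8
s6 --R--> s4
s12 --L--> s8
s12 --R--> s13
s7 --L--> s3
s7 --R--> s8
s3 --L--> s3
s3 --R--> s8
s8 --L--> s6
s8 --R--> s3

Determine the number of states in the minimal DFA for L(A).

Reachable states from the start: {s0,s1,s3,s4,s6,s7,s8,s10,s11,s13}. Unreachable: {s2,s5,s9,s12} — drop them.
Start with accepting vs non-accepting: {s0,s1,s4,s6,s8,s10,s11,s13} | {s3,s7}.
Refine {s0,s1,s4,s6,s8,s10,s11,s13} on symbol R: members go to different blocks, giving {s0,s1,s4,s6,s10,s11,s13} and {s8}.
Refine {s0,s1,s4,s6,s10,s11,s13} on symbol L: members go to different blocks, giving {s0,s1,s4,s10,s11,s13} and {s6}.
Split {s0,s1,s4,s10,s11,s13} by δ(·,R) → {s0,s4,s13} and {s1,s10,s11}.
No further refinement is possible. Final partition (5 blocks): {s0,s4,s13} | {s3,s7} | {s8} | {s6} | {s1,s10,s11}.

5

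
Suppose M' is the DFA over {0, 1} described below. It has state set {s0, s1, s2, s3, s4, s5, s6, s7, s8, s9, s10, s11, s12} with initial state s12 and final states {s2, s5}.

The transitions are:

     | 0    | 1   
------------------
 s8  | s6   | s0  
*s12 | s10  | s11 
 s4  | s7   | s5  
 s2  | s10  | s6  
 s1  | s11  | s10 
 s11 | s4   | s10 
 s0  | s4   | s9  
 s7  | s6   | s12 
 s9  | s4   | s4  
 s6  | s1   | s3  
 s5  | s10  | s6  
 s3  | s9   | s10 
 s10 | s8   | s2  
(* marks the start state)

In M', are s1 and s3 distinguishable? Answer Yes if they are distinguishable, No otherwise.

No

P0 = {s2,s5} | {s0,s1,s3,s4,s6,s7,s8,s9,s10,s11,s12}.
Split {s0,s1,s3,s4,s6,s7,s8,s9,s10,s11,s12} by δ(·,1) → {s0,s1,s3,s6,s7,s8,s9,s11,s12} and {s4,s10}.
Refine {s0,s1,s3,s6,s7,s8,s9,s11,s12} on symbol 0: members go to different blocks, giving {s1,s3,s6,s7,s8} and {s0,s9,s11,s12}.
Split {s1,s3,s6,s7,s8} by δ(·,0) → {s6,s7,s8} and {s1,s3}.
On input 0, block {s6,s7,s8} splits into {s7,s8} and {s6}.
Refine {s0,s9,s11,s12} on symbol 1: members go to different blocks, giving {s0,s12} and {s9,s11}.
No further refinement is possible. Final partition (7 blocks): {s2,s5} | {s7,s8} | {s4,s10} | {s0,s12} | {s1,s3} | {s6} | {s9,s11}.
s1 and s3 lie in the same block of the stable partition, so they are equivalent — no string distinguishes them.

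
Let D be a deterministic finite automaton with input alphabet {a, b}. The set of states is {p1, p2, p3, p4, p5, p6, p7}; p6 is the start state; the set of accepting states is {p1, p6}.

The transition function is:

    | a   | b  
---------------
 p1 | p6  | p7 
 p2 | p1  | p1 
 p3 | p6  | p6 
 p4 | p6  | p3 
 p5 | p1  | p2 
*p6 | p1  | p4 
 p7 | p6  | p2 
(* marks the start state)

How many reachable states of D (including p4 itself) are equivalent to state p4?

2

First remove the unreachable states {p5}; 6 states remain.
P0 = {p1,p6} | {p2,p3,p4,p7}.
Split {p2,p3,p4,p7} by δ(·,b) → {p2,p3} and {p4,p7}.
No further refinement is possible. Final partition (3 blocks): {p1,p6} | {p2,p3} | {p4,p7}.
The equivalence class containing p4 is {p4,p7}, of size 2.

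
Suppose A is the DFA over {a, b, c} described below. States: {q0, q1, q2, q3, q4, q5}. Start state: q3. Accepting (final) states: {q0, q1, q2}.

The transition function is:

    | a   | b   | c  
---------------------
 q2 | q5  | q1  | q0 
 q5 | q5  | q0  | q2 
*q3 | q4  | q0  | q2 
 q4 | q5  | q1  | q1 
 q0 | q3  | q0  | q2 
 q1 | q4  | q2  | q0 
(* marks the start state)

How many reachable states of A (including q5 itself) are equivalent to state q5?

3

All states are reachable from the start state.
P0 = {q0,q1,q2} | {q3,q4,q5}.
No further refinement is possible. Final partition (2 blocks): {q0,q1,q2} | {q3,q4,q5}.
The equivalence class containing q5 is {q3,q4,q5}, of size 3.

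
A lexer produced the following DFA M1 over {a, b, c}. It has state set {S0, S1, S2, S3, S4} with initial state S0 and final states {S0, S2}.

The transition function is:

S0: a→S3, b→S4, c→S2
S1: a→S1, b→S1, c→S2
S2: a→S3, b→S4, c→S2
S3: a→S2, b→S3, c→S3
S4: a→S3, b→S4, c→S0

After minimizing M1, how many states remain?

3

Reachable states from the start: {S0,S2,S3,S4}. Unreachable: {S1} — drop them.
Start with accepting vs non-accepting: {S0,S2} | {S3,S4}.
On input a, block {S3,S4} splits into {S3} and {S4}.
Stable partition: {S0,S2} | {S3} | {S4} — 3 equivalence classes.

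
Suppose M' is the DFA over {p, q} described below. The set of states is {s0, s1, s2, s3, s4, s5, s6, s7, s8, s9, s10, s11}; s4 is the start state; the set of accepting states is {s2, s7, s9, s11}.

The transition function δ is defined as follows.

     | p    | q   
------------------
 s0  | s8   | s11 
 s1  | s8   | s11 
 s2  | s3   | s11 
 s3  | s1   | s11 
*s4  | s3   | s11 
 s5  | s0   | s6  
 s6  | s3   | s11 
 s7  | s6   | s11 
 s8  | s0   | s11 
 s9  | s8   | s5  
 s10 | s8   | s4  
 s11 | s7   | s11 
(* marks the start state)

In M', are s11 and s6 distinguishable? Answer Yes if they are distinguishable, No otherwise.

Yes

States {s2,s5,s9,s10} cannot be reached from the start state, so discard them.
P0 = {s7,s11} | {s0,s1,s3,s4,s6,s8}.
Split {s7,s11} by δ(·,p) → {s7} and {s11}.
Stable partition: {s7} | {s0,s1,s3,s4,s6,s8} | {s11} — 3 equivalence classes.
s11 and s6 end up in different blocks, so they are distinguishable. For instance, the string 'ε' is accepted from only s11.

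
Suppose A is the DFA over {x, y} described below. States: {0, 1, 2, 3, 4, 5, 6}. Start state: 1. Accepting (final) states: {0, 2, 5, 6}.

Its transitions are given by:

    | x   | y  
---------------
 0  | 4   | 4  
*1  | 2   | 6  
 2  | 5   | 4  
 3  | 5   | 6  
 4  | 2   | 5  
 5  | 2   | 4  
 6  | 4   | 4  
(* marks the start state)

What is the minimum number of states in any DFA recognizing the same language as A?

Reachable states from the start: {1,2,4,5,6}. Unreachable: {0,3} — drop them.
P0 = {2,5,6} | {1,4}.
Split {2,5,6} by δ(·,x) → {2,5} and {6}.
On input y, block {1,4} splits into {1} and {4}.
Stable partition: {2,5} | {1} | {6} | {4} — 4 equivalence classes.

4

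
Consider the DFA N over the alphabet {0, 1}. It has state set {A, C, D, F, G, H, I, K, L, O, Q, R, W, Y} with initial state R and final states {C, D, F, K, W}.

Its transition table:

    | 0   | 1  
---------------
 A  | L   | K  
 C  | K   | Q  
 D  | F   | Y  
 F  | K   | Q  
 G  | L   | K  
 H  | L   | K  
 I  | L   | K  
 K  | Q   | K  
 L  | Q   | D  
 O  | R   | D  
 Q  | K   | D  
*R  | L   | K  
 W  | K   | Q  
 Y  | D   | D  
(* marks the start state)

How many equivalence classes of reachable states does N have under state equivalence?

First remove the unreachable states {A,C,G,H,I,O,W}; 7 states remain.
Initial partition by acceptance: {D,F,K} | {L,Q,R,Y}.
On input 0, block {D,F,K} splits into {D,F} and {K}.
Split {D,F} by δ(·,0) → {F} and {D}.
On input 0, block {L,Q,R,Y} splits into {L,R} and {Q} and {Y}.
Split {L,R} by δ(·,0) → {R} and {L}.
No further refinement is possible. Final partition (7 blocks): {F} | {R} | {K} | {D} | {Q} | {Y} | {L}.

7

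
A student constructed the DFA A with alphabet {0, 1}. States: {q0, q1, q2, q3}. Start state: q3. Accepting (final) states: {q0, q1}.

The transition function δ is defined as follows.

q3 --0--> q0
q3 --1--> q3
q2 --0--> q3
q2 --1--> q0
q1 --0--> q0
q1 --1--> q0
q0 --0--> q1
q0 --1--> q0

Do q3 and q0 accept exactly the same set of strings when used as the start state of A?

No

States {q2} cannot be reached from the start state, so discard them.
Initial partition by acceptance: {q0,q1} | {q3}.
The partition is now stable with 2 blocks: {q0,q1} | {q3}.
q3 and q0 end up in different blocks, so they are distinguishable. For instance, the string 'ε' is accepted from only q0.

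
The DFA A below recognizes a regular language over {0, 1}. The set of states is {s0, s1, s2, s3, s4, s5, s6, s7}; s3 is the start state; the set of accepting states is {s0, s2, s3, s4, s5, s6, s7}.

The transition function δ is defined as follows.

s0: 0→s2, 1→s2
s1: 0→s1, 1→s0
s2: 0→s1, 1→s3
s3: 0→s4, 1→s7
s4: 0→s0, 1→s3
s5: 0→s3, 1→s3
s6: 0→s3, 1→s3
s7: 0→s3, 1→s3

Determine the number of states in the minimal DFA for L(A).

States {s5,s6} cannot be reached from the start state, so discard them.
Initial partition by acceptance: {s0,s2,s3,s4,s7} | {s1}.
Refine {s0,s2,s3,s4,s7} on symbol 0: members go to different blocks, giving {s0,s3,s4,s7} and {s2}.
On input 0, block {s0,s3,s4,s7} splits into {s3,s4,s7} and {s0}.
Refine {s3,s4,s7} on symbol 0: members go to different blocks, giving {s3,s7} and {s4}.
Split {s3,s7} by δ(·,0) → {s3} and {s7}.
Stable partition: {s3} | {s1} | {s2} | {s0} | {s4} | {s7} — 6 equivalence classes.

6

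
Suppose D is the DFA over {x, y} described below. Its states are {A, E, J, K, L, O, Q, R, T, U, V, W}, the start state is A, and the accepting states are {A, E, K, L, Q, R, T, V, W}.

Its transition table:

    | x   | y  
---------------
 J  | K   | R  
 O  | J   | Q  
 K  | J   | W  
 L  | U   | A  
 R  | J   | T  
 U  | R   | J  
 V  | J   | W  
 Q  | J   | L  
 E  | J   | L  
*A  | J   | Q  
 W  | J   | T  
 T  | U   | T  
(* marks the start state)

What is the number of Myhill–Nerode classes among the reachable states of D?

Reachable states from the start: {A,J,K,L,Q,R,T,U,W}. Unreachable: {E,O,V} — drop them.
Start with accepting vs non-accepting: {A,K,L,Q,R,T,W} | {J,U}.
Split {J,U} by δ(·,y) → {J} and {U}.
Refine {A,K,L,Q,R,T,W} on symbol x: members go to different blocks, giving {A,K,Q,R,W} and {L,T}.
Refine {A,K,Q,R,W} on symbol y: members go to different blocks, giving {Q,R,W} and {A,K}.
On input y, block {L,T} splits into {L} and {T}.
On input y, block {Q,R,W} splits into {R,W} and {Q}.
Split {A,K} by δ(·,y) → {A} and {K}.
No further refinement is possible. Final partition (8 blocks): {R,W} | {J} | {U} | {L} | {A} | {T} | {Q} | {K}.

8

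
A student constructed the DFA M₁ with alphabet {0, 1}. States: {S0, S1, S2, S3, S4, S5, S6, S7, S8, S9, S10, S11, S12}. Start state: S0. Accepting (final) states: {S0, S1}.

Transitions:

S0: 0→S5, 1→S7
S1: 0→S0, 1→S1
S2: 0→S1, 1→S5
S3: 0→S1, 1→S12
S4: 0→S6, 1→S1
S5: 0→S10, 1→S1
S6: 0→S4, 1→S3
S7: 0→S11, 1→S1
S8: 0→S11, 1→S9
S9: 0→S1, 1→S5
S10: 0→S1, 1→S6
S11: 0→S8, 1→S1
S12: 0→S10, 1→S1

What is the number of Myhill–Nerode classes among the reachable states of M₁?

8

States {S2} cannot be reached from the start state, so discard them.
P0 = {S0,S1} | {S3,S4,S5,S6,S7,S8,S9,S10,S11,S12}.
Refine {S0,S1} on symbol 0: members go to different blocks, giving {S0} and {S1}.
Split {S3,S4,S5,S6,S7,S8,S9,S10,S11,S12} by δ(·,0) → {S4,S5,S6,S7,S8,S11,S12} and {S3,S9,S10}.
Refine {S4,S5,S6,S7,S8,S11,S12} on symbol 0: members go to different blocks, giving {S4,S6,S7,S8,S11} and {S5,S12}.
Refine {S4,S6,S7,S8,S11} on symbol 1: members go to different blocks, giving {S4,S7,S11} and {S6,S8}.
Split {S4,S7,S11} by δ(·,0) → {S4,S11} and {S7}.
Split {S3,S9,S10} by δ(·,1) → {S3,S9} and {S10}.
The partition is now stable with 8 blocks: {S0} | {S4,S11} | {S1} | {S3,S9} | {S5,S12} | {S6,S8} | {S7} | {S10}.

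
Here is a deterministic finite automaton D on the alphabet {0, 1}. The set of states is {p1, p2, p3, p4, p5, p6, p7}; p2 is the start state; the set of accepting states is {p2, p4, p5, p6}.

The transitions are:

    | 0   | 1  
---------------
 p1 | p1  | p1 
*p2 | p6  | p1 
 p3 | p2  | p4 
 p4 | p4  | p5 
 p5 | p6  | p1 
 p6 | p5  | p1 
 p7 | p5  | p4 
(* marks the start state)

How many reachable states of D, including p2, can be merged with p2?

3

Reachable states from the start: {p1,p2,p5,p6}. Unreachable: {p3,p4,p7} — drop them.
Start with accepting vs non-accepting: {p2,p5,p6} | {p1}.
No further refinement is possible. Final partition (2 blocks): {p2,p5,p6} | {p1}.
State p2 belongs to the block {p2,p5,p6}, which has 3 states.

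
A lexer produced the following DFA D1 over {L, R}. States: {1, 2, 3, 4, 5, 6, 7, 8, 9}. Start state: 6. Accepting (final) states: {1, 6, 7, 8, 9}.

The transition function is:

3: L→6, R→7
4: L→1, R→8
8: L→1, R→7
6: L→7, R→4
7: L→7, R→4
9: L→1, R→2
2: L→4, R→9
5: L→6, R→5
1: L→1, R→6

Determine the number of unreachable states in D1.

4

BFS from 6 reaches {1, 4, 6, 7, 8}; the 4 state(s) 2, 3, 5, 9 are never visited.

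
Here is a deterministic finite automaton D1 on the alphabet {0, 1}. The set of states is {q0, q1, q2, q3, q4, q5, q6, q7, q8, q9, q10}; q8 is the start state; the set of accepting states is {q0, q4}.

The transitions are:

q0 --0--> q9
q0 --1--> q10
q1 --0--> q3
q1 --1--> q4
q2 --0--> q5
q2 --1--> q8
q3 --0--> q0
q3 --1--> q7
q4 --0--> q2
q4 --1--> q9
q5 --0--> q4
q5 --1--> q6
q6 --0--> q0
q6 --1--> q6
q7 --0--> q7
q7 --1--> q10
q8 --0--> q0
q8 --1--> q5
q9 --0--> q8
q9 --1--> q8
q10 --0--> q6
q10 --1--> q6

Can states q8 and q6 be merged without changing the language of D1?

Yes

Reachable states from the start: {q0,q2,q4,q5,q6,q8,q9,q10}. Unreachable: {q1,q3,q7} — drop them.
Initial partition by acceptance: {q0,q4} | {q2,q5,q6,q8,q9,q10}.
On input 0, block {q2,q5,q6,q8,q9,q10} splits into {q2,q9,q10} and {q5,q6,q8}.
No further refinement is possible. Final partition (3 blocks): {q0,q4} | {q2,q9,q10} | {q5,q6,q8}.
q8 and q6 lie in the same block of the stable partition, so they are equivalent — no string distinguishes them.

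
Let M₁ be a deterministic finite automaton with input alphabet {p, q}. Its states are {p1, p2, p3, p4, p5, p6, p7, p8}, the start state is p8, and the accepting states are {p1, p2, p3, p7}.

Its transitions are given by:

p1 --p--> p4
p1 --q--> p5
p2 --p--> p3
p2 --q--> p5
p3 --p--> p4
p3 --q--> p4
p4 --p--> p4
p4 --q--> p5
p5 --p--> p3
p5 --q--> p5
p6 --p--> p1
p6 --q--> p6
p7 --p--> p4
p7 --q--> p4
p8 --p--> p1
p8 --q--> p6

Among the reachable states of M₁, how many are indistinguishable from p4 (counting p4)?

1

Reachable states from the start: {p1,p3,p4,p5,p6,p8}. Unreachable: {p2,p7} — drop them.
Start with accepting vs non-accepting: {p1,p3} | {p4,p5,p6,p8}.
On input p, block {p4,p5,p6,p8} splits into {p5,p6,p8} and {p4}.
Split {p1,p3} by δ(·,q) → {p1} and {p3}.
On input p, block {p5,p6,p8} splits into {p6,p8} and {p5}.
Stable partition: {p1} | {p6,p8} | {p4} | {p3} | {p5} — 5 equivalence classes.
State p4 belongs to the block {p4}, which has 1 states.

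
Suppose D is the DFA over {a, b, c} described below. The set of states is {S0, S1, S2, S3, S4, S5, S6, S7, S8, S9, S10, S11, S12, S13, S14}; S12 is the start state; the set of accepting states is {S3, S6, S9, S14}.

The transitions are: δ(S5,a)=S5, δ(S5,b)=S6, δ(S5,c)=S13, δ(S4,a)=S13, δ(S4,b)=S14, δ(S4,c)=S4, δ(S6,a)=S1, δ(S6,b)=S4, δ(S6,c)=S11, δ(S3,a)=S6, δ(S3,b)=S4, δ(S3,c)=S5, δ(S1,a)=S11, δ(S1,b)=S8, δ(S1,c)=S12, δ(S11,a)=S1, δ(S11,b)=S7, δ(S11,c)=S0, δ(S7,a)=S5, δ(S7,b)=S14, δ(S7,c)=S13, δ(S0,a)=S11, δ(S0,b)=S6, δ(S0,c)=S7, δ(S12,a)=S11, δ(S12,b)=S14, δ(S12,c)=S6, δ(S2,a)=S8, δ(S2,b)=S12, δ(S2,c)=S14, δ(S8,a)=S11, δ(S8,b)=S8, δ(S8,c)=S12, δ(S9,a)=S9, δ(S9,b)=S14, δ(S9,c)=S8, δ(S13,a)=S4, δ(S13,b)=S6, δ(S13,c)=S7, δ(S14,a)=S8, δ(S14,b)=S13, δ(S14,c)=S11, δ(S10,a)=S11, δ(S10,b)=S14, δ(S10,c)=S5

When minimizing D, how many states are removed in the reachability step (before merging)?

4

BFS from S12 reaches {S0, S1, S4, S5, S6, S7, S8, S11, S12, S13, S14}; the 4 state(s) S2, S3, S9, S10 are never visited.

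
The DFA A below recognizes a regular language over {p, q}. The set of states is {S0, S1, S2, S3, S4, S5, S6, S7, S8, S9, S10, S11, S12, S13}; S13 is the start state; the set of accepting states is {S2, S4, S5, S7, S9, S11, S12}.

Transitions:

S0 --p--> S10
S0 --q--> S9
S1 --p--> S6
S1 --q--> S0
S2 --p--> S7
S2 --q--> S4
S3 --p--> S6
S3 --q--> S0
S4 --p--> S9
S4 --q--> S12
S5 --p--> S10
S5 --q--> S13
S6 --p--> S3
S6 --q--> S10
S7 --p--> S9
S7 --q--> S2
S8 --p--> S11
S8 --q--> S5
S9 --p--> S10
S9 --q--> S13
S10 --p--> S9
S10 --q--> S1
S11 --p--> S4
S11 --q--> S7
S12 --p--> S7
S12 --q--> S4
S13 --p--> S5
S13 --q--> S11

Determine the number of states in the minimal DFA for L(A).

8

First remove the unreachable states {S8}; 13 states remain.
Initial partition by acceptance: {S2,S4,S5,S7,S9,S11,S12} | {S0,S1,S3,S6,S10,S13}.
On input p, block {S2,S4,S5,S7,S9,S11,S12} splits into {S2,S4,S7,S11,S12} and {S5,S9}.
Refine {S2,S4,S7,S11,S12} on symbol p: members go to different blocks, giving {S2,S11,S12} and {S4,S7}.
On input p, block {S0,S1,S3,S6,S10,S13} splits into {S0,S1,S3,S6} and {S10,S13}.
On input p, block {S0,S1,S3,S6} splits into {S1,S3,S6} and {S0}.
Split {S1,S3,S6} by δ(·,q) → {S1,S3} and {S6}.
On input q, block {S10,S13} splits into {S10} and {S13}.
Stable partition: {S2,S11,S12} | {S1,S3} | {S5,S9} | {S4,S7} | {S10} | {S0} | {S6} | {S13} — 8 equivalence classes.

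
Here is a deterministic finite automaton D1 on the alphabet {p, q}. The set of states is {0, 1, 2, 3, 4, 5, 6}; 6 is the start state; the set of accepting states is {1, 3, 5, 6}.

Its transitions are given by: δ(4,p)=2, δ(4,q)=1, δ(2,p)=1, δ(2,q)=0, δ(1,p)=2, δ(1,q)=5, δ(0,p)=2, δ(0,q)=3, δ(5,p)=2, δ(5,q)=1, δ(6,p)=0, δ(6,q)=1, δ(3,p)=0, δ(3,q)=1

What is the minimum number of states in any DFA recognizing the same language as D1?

States {4} cannot be reached from the start state, so discard them.
Start with accepting vs non-accepting: {1,3,5,6} | {0,2}.
On input p, block {0,2} splits into {0} and {2}.
Refine {1,3,5,6} on symbol p: members go to different blocks, giving {1,5} and {3,6}.
The partition is now stable with 4 blocks: {1,5} | {0} | {2} | {3,6}.

4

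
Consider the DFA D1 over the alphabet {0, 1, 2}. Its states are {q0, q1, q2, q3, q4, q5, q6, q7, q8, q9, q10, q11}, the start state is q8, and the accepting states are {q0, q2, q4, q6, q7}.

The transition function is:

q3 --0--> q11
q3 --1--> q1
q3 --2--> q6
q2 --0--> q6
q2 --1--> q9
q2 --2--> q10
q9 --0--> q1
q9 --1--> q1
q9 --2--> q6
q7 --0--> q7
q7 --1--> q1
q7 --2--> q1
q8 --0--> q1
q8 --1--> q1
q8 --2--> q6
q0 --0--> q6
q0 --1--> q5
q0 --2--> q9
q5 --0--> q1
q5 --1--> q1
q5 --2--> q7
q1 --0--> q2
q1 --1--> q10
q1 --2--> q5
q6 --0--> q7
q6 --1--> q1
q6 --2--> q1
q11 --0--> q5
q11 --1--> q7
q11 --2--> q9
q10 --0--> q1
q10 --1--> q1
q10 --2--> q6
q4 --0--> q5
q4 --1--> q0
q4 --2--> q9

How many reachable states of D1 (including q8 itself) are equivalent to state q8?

States {q0,q3,q4,q11} cannot be reached from the start state, so discard them.
Start with accepting vs non-accepting: {q2,q6,q7} | {q1,q5,q8,q9,q10}.
Refine {q1,q5,q8,q9,q10} on symbol 0: members go to different blocks, giving {q5,q8,q9,q10} and {q1}.
Refine {q2,q6,q7} on symbol 1: members go to different blocks, giving {q6,q7} and {q2}.
The partition is now stable with 4 blocks: {q6,q7} | {q5,q8,q9,q10} | {q1} | {q2}.
State q8 belongs to the block {q5,q8,q9,q10}, which has 4 states.

4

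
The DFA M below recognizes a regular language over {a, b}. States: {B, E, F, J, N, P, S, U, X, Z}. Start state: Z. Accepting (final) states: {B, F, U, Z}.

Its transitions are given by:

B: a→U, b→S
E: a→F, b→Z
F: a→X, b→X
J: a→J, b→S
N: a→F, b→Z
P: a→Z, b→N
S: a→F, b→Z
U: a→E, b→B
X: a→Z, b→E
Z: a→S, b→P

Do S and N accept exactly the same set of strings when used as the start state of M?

Yes

First remove the unreachable states {B,J,U}; 7 states remain.
P0 = {F,Z} | {E,N,P,S,X}.
Split {E,N,P,S,X} by δ(·,b) → {E,N,S} and {P,X}.
On input a, block {F,Z} splits into {F} and {Z}.
No further refinement is possible. Final partition (4 blocks): {F} | {E,N,S} | {P,X} | {Z}.
S and N lie in the same block of the stable partition, so they are equivalent — no string distinguishes them.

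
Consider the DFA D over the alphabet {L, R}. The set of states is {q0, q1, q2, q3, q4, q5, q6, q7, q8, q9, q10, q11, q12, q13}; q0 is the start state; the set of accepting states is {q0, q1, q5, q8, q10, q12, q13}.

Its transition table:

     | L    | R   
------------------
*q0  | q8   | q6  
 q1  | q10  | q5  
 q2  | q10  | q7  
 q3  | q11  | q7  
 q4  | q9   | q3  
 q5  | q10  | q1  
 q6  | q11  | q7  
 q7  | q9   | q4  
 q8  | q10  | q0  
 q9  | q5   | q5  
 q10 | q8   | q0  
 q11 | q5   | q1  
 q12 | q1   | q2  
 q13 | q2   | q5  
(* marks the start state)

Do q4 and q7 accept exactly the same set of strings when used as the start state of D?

Yes

States {q2,q12,q13} cannot be reached from the start state, so discard them.
P0 = {q0,q1,q5,q8,q10} | {q3,q4,q6,q7,q9,q11}.
Refine {q0,q1,q5,q8,q10} on symbol R: members go to different blocks, giving {q1,q5,q8,q10} and {q0}.
Split {q1,q5,q8,q10} by δ(·,R) → {q1,q5} and {q8,q10}.
Refine {q3,q4,q6,q7,q9,q11} on symbol L: members go to different blocks, giving {q3,q4,q6,q7} and {q9,q11}.
The partition is now stable with 5 blocks: {q1,q5} | {q3,q4,q6,q7} | {q0} | {q8,q10} | {q9,q11}.
q4 and q7 lie in the same block of the stable partition, so they are equivalent — no string distinguishes them.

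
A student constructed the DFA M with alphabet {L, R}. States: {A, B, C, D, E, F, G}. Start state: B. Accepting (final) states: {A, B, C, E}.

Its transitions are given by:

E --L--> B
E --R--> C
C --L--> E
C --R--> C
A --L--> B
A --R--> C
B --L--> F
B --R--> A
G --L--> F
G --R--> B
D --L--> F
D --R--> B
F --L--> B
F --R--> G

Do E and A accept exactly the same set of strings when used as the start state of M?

First remove the unreachable states {D}; 6 states remain.
Start with accepting vs non-accepting: {A,B,C,E} | {F,G}.
On input L, block {A,B,C,E} splits into {A,C,E} and {B}.
Refine {A,C,E} on symbol L: members go to different blocks, giving {A,E} and {C}.
Split {F,G} by δ(·,L) → {F} and {G}.
Stable partition: {A,E} | {F} | {B} | {C} | {G} — 5 equivalence classes.
E and A lie in the same block of the stable partition, so they are equivalent — no string distinguishes them.

Yes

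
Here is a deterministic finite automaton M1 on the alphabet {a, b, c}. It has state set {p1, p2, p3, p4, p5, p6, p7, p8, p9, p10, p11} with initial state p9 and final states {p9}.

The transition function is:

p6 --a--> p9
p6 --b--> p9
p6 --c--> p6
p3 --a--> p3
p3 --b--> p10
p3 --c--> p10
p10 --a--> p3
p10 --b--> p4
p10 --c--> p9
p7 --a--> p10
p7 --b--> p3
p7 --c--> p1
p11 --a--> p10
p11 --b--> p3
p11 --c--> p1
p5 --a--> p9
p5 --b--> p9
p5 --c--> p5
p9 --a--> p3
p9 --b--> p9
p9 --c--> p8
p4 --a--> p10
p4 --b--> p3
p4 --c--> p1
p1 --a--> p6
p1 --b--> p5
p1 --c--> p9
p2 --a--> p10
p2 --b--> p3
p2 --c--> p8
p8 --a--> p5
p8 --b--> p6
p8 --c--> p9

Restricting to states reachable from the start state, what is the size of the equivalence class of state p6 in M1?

First remove the unreachable states {p2,p7,p11}; 8 states remain.
P0 = {p9} | {p1,p3,p4,p5,p6,p8,p10}.
Split {p1,p3,p4,p5,p6,p8,p10} by δ(·,a) → {p1,p3,p4,p8,p10} and {p5,p6}.
On input a, block {p1,p3,p4,p8,p10} splits into {p3,p4,p10} and {p1,p8}.
Split {p3,p4,p10} by δ(·,c) → {p3} and {p4} and {p10}.
No further refinement is possible. Final partition (6 blocks): {p9} | {p3} | {p5,p6} | {p1,p8} | {p4} | {p10}.
The equivalence class containing p6 is {p5,p6}, of size 2.

2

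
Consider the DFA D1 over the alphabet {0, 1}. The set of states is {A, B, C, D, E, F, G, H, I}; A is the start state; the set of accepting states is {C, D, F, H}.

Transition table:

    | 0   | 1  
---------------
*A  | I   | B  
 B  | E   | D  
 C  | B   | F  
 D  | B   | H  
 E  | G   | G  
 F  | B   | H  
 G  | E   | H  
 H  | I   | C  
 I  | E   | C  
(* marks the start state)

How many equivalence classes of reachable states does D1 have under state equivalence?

Every state is reachable, so we keep all 9.
P0 = {C,D,F,H} | {A,B,E,G,I}.
Refine {A,B,E,G,I} on symbol 1: members go to different blocks, giving {B,G,I} and {A,E}.
The partition is now stable with 3 blocks: {C,D,F,H} | {B,G,I} | {A,E}.

3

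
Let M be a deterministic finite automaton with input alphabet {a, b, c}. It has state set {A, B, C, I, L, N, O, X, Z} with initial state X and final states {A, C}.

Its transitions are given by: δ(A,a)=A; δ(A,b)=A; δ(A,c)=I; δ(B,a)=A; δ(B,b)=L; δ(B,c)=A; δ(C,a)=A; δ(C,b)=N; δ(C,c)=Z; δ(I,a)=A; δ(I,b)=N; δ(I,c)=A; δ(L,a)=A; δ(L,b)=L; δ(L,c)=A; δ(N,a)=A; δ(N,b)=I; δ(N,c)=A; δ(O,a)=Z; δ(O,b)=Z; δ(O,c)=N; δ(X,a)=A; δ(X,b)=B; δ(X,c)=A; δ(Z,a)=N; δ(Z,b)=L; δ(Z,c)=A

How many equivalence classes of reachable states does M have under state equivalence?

2

First remove the unreachable states {C,O,Z}; 6 states remain.
P0 = {A} | {B,I,L,N,X}.
The partition is now stable with 2 blocks: {A} | {B,I,L,N,X}.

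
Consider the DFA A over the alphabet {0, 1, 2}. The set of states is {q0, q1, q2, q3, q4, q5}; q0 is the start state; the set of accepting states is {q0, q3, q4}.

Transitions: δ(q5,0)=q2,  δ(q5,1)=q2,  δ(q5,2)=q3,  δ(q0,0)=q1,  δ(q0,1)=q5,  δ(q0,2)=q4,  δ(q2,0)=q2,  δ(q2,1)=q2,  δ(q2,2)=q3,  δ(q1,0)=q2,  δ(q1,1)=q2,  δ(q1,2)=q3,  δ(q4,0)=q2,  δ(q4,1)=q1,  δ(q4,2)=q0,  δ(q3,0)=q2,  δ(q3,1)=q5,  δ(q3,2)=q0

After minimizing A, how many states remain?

Every state is reachable, so we keep all 6.
P0 = {q0,q3,q4} | {q1,q2,q5}.
The partition is now stable with 2 blocks: {q0,q3,q4} | {q1,q2,q5}.

2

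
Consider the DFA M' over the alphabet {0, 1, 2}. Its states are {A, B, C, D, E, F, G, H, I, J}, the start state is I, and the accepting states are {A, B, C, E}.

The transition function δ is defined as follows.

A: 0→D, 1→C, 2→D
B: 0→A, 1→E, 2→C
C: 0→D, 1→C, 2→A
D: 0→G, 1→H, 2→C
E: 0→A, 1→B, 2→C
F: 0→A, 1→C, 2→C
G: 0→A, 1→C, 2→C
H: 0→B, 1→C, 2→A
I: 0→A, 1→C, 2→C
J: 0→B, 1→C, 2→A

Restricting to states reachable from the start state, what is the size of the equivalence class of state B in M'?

2

States {F,J} cannot be reached from the start state, so discard them.
Start with accepting vs non-accepting: {A,B,C,E} | {D,G,H,I}.
Split {A,B,C,E} by δ(·,0) → {A,C} and {B,E}.
Refine {A,C} on symbol 2: members go to different blocks, giving {A} and {C}.
Refine {D,G,H,I} on symbol 0: members go to different blocks, giving {G,I} and {D} and {H}.
The partition is now stable with 6 blocks: {A} | {G,I} | {B,E} | {C} | {D} | {H}.
The equivalence class containing B is {B,E}, of size 2.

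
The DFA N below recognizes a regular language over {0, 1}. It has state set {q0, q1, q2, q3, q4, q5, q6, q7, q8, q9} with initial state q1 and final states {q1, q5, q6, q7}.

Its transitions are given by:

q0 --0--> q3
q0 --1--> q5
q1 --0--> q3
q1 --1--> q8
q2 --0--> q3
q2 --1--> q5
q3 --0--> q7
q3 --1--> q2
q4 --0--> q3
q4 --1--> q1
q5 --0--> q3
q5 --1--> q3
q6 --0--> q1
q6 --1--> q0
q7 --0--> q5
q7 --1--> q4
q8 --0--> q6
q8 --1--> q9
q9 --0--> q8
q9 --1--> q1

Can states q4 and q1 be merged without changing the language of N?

Every state is reachable, so we keep all 10.
P0 = {q1,q5,q6,q7} | {q0,q2,q3,q4,q8,q9}.
Refine {q1,q5,q6,q7} on symbol 0: members go to different blocks, giving {q1,q5} and {q6,q7}.
On input 0, block {q0,q2,q3,q4,q8,q9} splits into {q0,q2,q4,q9} and {q3,q8}.
Stable partition: {q1,q5} | {q0,q2,q4,q9} | {q6,q7} | {q3,q8} — 4 equivalence classes.
q4 and q1 end up in different blocks, so they are distinguishable. For instance, the string 'ε' is accepted from only q1.

No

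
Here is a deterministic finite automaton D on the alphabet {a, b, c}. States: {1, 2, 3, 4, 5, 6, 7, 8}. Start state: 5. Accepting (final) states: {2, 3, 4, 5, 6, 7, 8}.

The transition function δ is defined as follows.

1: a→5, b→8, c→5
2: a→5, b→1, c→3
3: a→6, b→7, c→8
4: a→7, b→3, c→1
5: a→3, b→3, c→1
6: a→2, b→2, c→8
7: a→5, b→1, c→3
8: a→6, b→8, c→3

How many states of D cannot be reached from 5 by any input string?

1

Starting at 5 and following transitions, the reachable set is {1, 2, 3, 5, 6, 7, 8}. That leaves 4 unreachable — 1 in total.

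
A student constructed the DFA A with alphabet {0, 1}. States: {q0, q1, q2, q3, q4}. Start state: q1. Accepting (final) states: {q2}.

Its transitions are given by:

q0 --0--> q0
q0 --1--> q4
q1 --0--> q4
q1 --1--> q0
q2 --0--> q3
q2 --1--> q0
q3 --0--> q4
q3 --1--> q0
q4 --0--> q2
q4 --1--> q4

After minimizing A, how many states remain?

P0 = {q2} | {q0,q1,q3,q4}.
Split {q0,q1,q3,q4} by δ(·,0) → {q0,q1,q3} and {q4}.
On input 0, block {q0,q1,q3} splits into {q1,q3} and {q0}.
No further refinement is possible. Final partition (4 blocks): {q2} | {q1,q3} | {q4} | {q0}.

4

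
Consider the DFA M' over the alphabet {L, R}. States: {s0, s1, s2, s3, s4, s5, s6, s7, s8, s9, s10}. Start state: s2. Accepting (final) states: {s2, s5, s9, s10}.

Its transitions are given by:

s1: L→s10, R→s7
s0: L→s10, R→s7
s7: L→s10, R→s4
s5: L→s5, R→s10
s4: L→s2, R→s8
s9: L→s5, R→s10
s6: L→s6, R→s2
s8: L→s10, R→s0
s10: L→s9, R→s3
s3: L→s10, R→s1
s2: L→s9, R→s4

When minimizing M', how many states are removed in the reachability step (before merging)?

Starting at s2 and following transitions, the reachable set is {s0, s1, s2, s3, s4, s5, s7, s8, s9, s10}. That leaves s6 unreachable — 1 in total.

1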